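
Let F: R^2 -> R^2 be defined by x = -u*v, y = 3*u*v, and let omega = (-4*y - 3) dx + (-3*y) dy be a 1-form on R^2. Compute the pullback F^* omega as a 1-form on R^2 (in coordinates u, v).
F^* omega = (3*v*(-5*u*v + 1)) du + (3*u*(-5*u*v + 1)) dv

Using F^*(f dg) = (f ∘ F) d(g ∘ F), substitute each coordinate x_i by F_i(u, v) in f_i, and replace dx_i by d F_i = (∂F_i/∂u) du + (∂F_i/∂v) dv.
  For the x component: f_1(F) = -12*u*v - 3; d F_1 = (-v) du + (-u) dv
  For the y component: f_2(F) = -9*u*v; d F_2 = (3*v) du + (3*u) dv
Combining and collecting du, dv coefficients:
  coeff of du: 3*v*(-5*u*v + 1)
  coeff of dv: 3*u*(-5*u*v + 1)
F^* omega = (3*v*(-5*u*v + 1)) du + (3*u*(-5*u*v + 1)) dv.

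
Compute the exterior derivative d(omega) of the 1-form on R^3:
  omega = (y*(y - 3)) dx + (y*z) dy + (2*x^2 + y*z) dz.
d(omega) = (3 - 2*y) dx ∧ dy + (4*x) dx ∧ dz + (-y + z) dy ∧ dz

For a 1-form omega = sum_i f_i dx_i, the exterior derivative is
  d(omega) = sum_{i < j} (∂f_j/∂x_i - ∂f_i/∂x_j) dx_i ∧ dx_j.
  coefficient of dx ∧ dy: ∂f_2/∂x - ∂f_1/∂y = ∂(y*z)/∂x - ∂(y*(y - 3))/∂y = 3 - 2*y
  coefficient of dx ∧ dz: ∂f_3/∂x - ∂f_1/∂z = ∂(2*x^2 + y*z)/∂x - ∂(y*(y - 3))/∂z = 4*x
  coefficient of dy ∧ dz: ∂f_3/∂y - ∂f_2/∂z = ∂(2*x^2 + y*z)/∂y - ∂(y*z)/∂z = -y + z
Assembling: d(omega) = (3 - 2*y) dx ∧ dy + (4*x) dx ∧ dz + (-y + z) dy ∧ dz.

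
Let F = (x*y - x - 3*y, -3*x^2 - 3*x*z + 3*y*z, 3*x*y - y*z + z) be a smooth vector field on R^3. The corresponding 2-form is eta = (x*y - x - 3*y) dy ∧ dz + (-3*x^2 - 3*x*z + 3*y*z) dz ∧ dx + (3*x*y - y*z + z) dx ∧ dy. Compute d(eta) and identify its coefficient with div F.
d(eta) = (3*z) dx ∧ dy ∧ dz; div F = 3*z

For a 2-form in R^3 of the form above, applying d gives a 3-form with coefficient ∂P/∂x + ∂Q/∂y + ∂R/∂z:
  ∂P/∂x = y - 1
  ∂Q/∂y = 3*z
  ∂R/∂z = 1 - y
Sum = 3*z, which is exactly div F.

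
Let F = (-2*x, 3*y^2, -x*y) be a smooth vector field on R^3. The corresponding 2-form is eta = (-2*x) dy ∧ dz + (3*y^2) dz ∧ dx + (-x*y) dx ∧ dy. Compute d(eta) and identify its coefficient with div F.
d(eta) = (6*y - 2) dx ∧ dy ∧ dz; div F = 6*y - 2

For a 2-form in R^3 of the form above, applying d gives a 3-form with coefficient ∂P/∂x + ∂Q/∂y + ∂R/∂z:
  ∂P/∂x = -2
  ∂Q/∂y = 6*y
  ∂R/∂z = 0
Sum = 6*y - 2, which is exactly div F.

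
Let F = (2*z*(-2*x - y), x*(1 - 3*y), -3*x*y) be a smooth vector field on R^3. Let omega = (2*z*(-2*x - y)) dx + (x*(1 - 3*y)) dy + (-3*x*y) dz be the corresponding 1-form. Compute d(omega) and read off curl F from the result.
d(omega) = (-3*x) dy ∧ dz + (-4*x + y) dz ∧ dx + (-3*y + 2*z + 1) dx ∧ dy; curl F = (-3*x, -4*x + y, -3*y + 2*z + 1)

d omega = sum_{i<j} (∂f_j/∂x_i - ∂f_i/∂x_j) dx_i ∧ dx_j. Under the identification (dy ∧ dz, dz ∧ dx, dx ∧ dy) ↔ (e_x, e_y, e_z), the coefficients are exactly the components of curl F. Compute:
  ∂R/∂y - ∂Q/∂z = (-3*x) - (0) = -3*x
  ∂P/∂z - ∂R/∂x = (-4*x - 2*y) - (-3*y) = -4*x + y
  ∂Q/∂x - ∂P/∂y = (1 - 3*y) - (-2*z) = -3*y + 2*z + 1.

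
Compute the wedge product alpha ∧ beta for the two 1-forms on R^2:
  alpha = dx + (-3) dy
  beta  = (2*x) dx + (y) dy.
alpha ∧ beta = (6*x + y) dx ∧ dy

Distribute the wedge, using dx_i ∧ dx_j = -dx_j ∧ dx_i and dx_i ∧ dx_i = 0. For each pair (i, j) with i < j, the coefficient of dx_i ∧ dx_j in alpha ∧ beta is (alpha_i * beta_j - alpha_j * beta_i). Collecting: alpha ∧ beta = (6*x + y) dx ∧ dy.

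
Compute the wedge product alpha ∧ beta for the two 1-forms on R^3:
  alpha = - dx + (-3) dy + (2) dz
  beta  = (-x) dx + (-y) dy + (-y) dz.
alpha ∧ beta = (-3*x + y) dx ∧ dy + (2*x + y) dx ∧ dz + (5*y) dy ∧ dz

Distribute the wedge, using dx_i ∧ dx_j = -dx_j ∧ dx_i and dx_i ∧ dx_i = 0. For each pair (i, j) with i < j, the coefficient of dx_i ∧ dx_j in alpha ∧ beta is (alpha_i * beta_j - alpha_j * beta_i). Collecting: alpha ∧ beta = (-3*x + y) dx ∧ dy + (2*x + y) dx ∧ dz + (5*y) dy ∧ dz.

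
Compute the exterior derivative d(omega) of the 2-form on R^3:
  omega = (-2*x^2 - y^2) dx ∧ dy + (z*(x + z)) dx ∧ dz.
d(omega) = 0

For a 2-form omega = sum_{i<j} g_{ij} dx_i ∧ dx_j, the exterior derivative is
  d(omega) = sum_{i<j} d(g_{ij}) ∧ dx_i ∧ dx_j = sum_{i<j, k} (∂g_{ij}/∂x_k) dx_k ∧ dx_i ∧ dx_j.
Expand each term, using dx_k ∧ dx_i ∧ dx_j = sgn(permutation) dx_{(a)} ∧ dx_{(b)} ∧ dx_{(c)} with (a < b < c) sorted:

Collecting like 3-forms: d(omega) = 0.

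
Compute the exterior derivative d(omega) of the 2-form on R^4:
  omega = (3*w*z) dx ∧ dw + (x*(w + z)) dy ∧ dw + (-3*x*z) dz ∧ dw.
d(omega) = (-3*w - 3*z) dx ∧ dz ∧ dw + (w + z) dx ∧ dy ∧ dw + (-x) dy ∧ dz ∧ dw

For a 2-form omega = sum_{i<j} g_{ij} dx_i ∧ dx_j, the exterior derivative is
  d(omega) = sum_{i<j} d(g_{ij}) ∧ dx_i ∧ dx_j = sum_{i<j, k} (∂g_{ij}/∂x_k) dx_k ∧ dx_i ∧ dx_j.
Expand each term, using dx_k ∧ dx_i ∧ dx_j = sgn(permutation) dx_{(a)} ∧ dx_{(b)} ∧ dx_{(c)} with (a < b < c) sorted:
  d(3*w*z) includes (∂/∂z)(3*w*z) dz = (3*w) dz, which multiplied by dx ∧ dw gives (-3*w) dx ∧ dz ∧ dw
  d(x*(w + z)) includes (∂/∂x)(x*(w + z)) dx = (w + z) dx, which multiplied by dy ∧ dw gives (w + z) dx ∧ dy ∧ dw
  d(x*(w + z)) includes (∂/∂z)(x*(w + z)) dz = (x) dz, which multiplied by dy ∧ dw gives (-x) dy ∧ dz ∧ dw
  d(-3*x*z) includes (∂/∂x)(-3*x*z) dx = (-3*z) dx, which multiplied by dz ∧ dw gives (-3*z) dx ∧ dz ∧ dw
Collecting like 3-forms: d(omega) = (-3*w - 3*z) dx ∧ dz ∧ dw + (w + z) dx ∧ dy ∧ dw + (-x) dy ∧ dz ∧ dw.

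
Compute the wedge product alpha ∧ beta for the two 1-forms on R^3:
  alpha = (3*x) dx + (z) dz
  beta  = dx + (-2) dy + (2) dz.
alpha ∧ beta = (-6*x) dx ∧ dy + (6*x - z) dx ∧ dz + (2*z) dy ∧ dz

Distribute the wedge, using dx_i ∧ dx_j = -dx_j ∧ dx_i and dx_i ∧ dx_i = 0. For each pair (i, j) with i < j, the coefficient of dx_i ∧ dx_j in alpha ∧ beta is (alpha_i * beta_j - alpha_j * beta_i). Collecting: alpha ∧ beta = (-6*x) dx ∧ dy + (6*x - z) dx ∧ dz + (2*z) dy ∧ dz.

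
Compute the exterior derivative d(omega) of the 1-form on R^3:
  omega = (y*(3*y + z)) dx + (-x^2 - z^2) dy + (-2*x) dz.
d(omega) = (-2*x - 6*y - z) dx ∧ dy + (-y - 2) dx ∧ dz + (2*z) dy ∧ dz

For a 1-form omega = sum_i f_i dx_i, the exterior derivative is
  d(omega) = sum_{i < j} (∂f_j/∂x_i - ∂f_i/∂x_j) dx_i ∧ dx_j.
  coefficient of dx ∧ dy: ∂f_2/∂x - ∂f_1/∂y = ∂(-x^2 - z^2)/∂x - ∂(y*(3*y + z))/∂y = -2*x - 6*y - z
  coefficient of dx ∧ dz: ∂f_3/∂x - ∂f_1/∂z = ∂(-2*x)/∂x - ∂(y*(3*y + z))/∂z = -y - 2
  coefficient of dy ∧ dz: ∂f_3/∂y - ∂f_2/∂z = ∂(-2*x)/∂y - ∂(-x^2 - z^2)/∂z = 2*z
Assembling: d(omega) = (-2*x - 6*y - z) dx ∧ dy + (-y - 2) dx ∧ dz + (2*z) dy ∧ dz.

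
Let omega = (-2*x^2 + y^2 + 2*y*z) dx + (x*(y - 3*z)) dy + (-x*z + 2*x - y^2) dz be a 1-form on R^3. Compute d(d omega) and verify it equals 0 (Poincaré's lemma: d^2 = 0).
d(d omega) = 0

Step 1: d omega = sum_{i<j} (∂f_j/∂x_i - ∂f_i/∂x_j) dx_i ∧ dx_j:
  coeff of dx ∧ dy: -y - 5*z
  coeff of dx ∧ dz: -2*y - z + 2
  coeff of dy ∧ dz: 3*x - 2*y
Step 2: Apply d again to each 2-form coefficient. The only possible 3-form in R^3 is dx ∧ dy ∧ dz, with coefficient
  ∂(coeff of dy∧dz)/∂x - ∂(coeff of dx∧dz)/∂y + ∂(coeff of dx∧dy)/∂z
  = ∂/∂x (3*x - 2*y) - ∂/∂y (-2*y - z + 2) + ∂/∂z (-y - 5*z).
Each of these terms simplifies to sums of mixed partials that cancel in pairs. The result is 0 (by equality of mixed partials for smooth functions — Schwarz / Clairaut).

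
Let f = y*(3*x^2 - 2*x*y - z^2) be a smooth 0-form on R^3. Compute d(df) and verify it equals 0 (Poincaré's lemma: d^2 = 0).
d(df) = 0

Step 1: df = sum_i (∂f/∂x_i) dx_i = (2*y*(3*x - y)) dx + (3*x^2 - 4*x*y - z^2) dy + (-2*y*z) dz.
Step 2: Apply d again. Using the 1-form formula, the coefficient of dx ∧ dy in d(df) is ∂^2 f/∂x ∂y - ∂^2 f/∂y ∂x = (6*x - 4*y) - (6*x - 4*y) = 0 (equality of mixed partials for smooth f).
Similarly for dx ∧ dz and dy ∧ dz — all coefficients vanish. So d(df) = 0.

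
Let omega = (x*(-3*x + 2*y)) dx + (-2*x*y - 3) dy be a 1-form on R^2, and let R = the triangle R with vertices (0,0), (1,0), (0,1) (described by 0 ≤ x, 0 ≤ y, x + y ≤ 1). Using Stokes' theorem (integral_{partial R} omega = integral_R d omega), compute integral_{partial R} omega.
integral_(partial R) omega = -2/3

Stokes: integral_partial_R omega = integral_R d omega with d omega = (∂Q/∂x - ∂P/∂y) dx ∧ dy.
  ∂Q/∂x = -2*y
  ∂P/∂y = 2*x
  integrand = ∂Q/∂x - ∂P/∂y = -2*x - 2*y.
Integrating over R: integral_0^1 integral_0^{1-x} (-2*x - 2*y) dy dx = -2/3.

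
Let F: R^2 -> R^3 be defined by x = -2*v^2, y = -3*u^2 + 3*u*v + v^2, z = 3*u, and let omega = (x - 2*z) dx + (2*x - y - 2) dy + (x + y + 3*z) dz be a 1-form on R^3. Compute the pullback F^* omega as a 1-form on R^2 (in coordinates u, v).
F^* omega = (-18*u^3 + 27*u^2*v - 9*u^2 + 21*u*v^2 + 9*u*v + 39*u - 15*v^3 - 3*v^2 - 6*v) du + (9*u^3 - 3*u^2*v - 21*u*v^2 + 24*u*v - 6*u - 2*v^3 - 4*v) dv

Using F^*(f dg) = (f ∘ F) d(g ∘ F), substitute each coordinate x_i by F_i(u, v) in f_i, and replace dx_i by d F_i = (∂F_i/∂u) du + (∂F_i/∂v) dv.
  For the x component: f_1(F) = -6*u - 2*v^2; d F_1 = (0) du + (-4*v) dv
  For the y component: f_2(F) = 3*u^2 - 3*u*v - 5*v^2 - 2; d F_2 = (-6*u + 3*v) du + (3*u + 2*v) dv
  For the z component: f_3(F) = -3*u^2 + 3*u*v + 9*u - v^2; d F_3 = (3) du + (0) dv
Combining and collecting du, dv coefficients:
  coeff of du: -18*u^3 + 27*u^2*v - 9*u^2 + 21*u*v^2 + 9*u*v + 39*u - 15*v^3 - 3*v^2 - 6*v
  coeff of dv: 9*u^3 - 3*u^2*v - 21*u*v^2 + 24*u*v - 6*u - 2*v^3 - 4*v
F^* omega = (-18*u^3 + 27*u^2*v - 9*u^2 + 21*u*v^2 + 9*u*v + 39*u - 15*v^3 - 3*v^2 - 6*v) du + (9*u^3 - 3*u^2*v - 21*u*v^2 + 24*u*v - 6*u - 2*v^3 - 4*v) dv.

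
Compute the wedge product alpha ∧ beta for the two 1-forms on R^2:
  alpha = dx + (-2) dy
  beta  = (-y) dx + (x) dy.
alpha ∧ beta = (x - 2*y) dx ∧ dy

Distribute the wedge, using dx_i ∧ dx_j = -dx_j ∧ dx_i and dx_i ∧ dx_i = 0. For each pair (i, j) with i < j, the coefficient of dx_i ∧ dx_j in alpha ∧ beta is (alpha_i * beta_j - alpha_j * beta_i). Collecting: alpha ∧ beta = (x - 2*y) dx ∧ dy.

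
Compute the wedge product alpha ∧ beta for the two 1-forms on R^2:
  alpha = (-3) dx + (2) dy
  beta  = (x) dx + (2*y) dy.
alpha ∧ beta = (-2*x - 6*y) dx ∧ dy

Distribute the wedge, using dx_i ∧ dx_j = -dx_j ∧ dx_i and dx_i ∧ dx_i = 0. For each pair (i, j) with i < j, the coefficient of dx_i ∧ dx_j in alpha ∧ beta is (alpha_i * beta_j - alpha_j * beta_i). Collecting: alpha ∧ beta = (-2*x - 6*y) dx ∧ dy.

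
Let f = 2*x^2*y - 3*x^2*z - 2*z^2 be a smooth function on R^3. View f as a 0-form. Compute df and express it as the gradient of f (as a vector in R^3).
df = (2*x*(2*y - 3*z)) dx + (2*x^2) dy + (-3*x^2 - 4*z) dz; grad f = (2*x*(2*y - 3*z), 2*x^2, -3*x^2 - 4*z)

For a 0-form f, d f = (∂f/∂x) dx + (∂f/∂y) dy + (∂f/∂z) dz. The components of the vector representation are exactly the entries of grad f in Cartesian coordinates:
  ∂f/∂x = 2*x*(2*y - 3*z)
  ∂f/∂y = 2*x^2
  ∂f/∂z = -3*x^2 - 4*z.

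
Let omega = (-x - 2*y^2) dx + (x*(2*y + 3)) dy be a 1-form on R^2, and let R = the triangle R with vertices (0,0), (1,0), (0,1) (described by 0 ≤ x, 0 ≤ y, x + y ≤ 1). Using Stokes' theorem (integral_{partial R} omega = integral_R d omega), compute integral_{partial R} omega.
integral_(partial R) omega = 5/2

Stokes: integral_partial_R omega = integral_R d omega with d omega = (∂Q/∂x - ∂P/∂y) dx ∧ dy.
  ∂Q/∂x = 2*y + 3
  ∂P/∂y = -4*y
  integrand = ∂Q/∂x - ∂P/∂y = 6*y + 3.
Integrating over R: integral_0^1 integral_0^{1-x} (6*y + 3) dy dx = 5/2.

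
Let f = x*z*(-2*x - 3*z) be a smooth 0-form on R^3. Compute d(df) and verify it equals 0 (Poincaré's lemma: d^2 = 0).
d(df) = 0

Step 1: df = sum_i (∂f/∂x_i) dx_i = (z*(-4*x - 3*z)) dx + (0) dy + (2*x*(-x - 3*z)) dz.
Step 2: Apply d again. Using the 1-form formula, the coefficient of dx ∧ dy in d(df) is ∂^2 f/∂x ∂y - ∂^2 f/∂y ∂x = (0) - (0) = 0 (equality of mixed partials for smooth f).
Similarly for dx ∧ dz and dy ∧ dz — all coefficients vanish. So d(df) = 0.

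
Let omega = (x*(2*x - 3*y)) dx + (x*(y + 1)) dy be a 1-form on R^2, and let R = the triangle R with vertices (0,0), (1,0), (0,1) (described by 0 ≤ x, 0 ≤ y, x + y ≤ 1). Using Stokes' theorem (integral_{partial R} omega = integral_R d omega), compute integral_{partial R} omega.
integral_(partial R) omega = 7/6

Stokes: integral_partial_R omega = integral_R d omega with d omega = (∂Q/∂x - ∂P/∂y) dx ∧ dy.
  ∂Q/∂x = y + 1
  ∂P/∂y = -3*x
  integrand = ∂Q/∂x - ∂P/∂y = 3*x + y + 1.
Integrating over R: integral_0^1 integral_0^{1-x} (3*x + y + 1) dy dx = 7/6.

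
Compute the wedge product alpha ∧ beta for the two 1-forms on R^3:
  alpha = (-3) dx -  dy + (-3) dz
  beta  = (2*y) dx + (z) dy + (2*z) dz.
alpha ∧ beta = (2*y - 3*z) dx ∧ dy + (6*y - 6*z) dx ∧ dz + (z) dy ∧ dz

Distribute the wedge, using dx_i ∧ dx_j = -dx_j ∧ dx_i and dx_i ∧ dx_i = 0. For each pair (i, j) with i < j, the coefficient of dx_i ∧ dx_j in alpha ∧ beta is (alpha_i * beta_j - alpha_j * beta_i). Collecting: alpha ∧ beta = (2*y - 3*z) dx ∧ dy + (6*y - 6*z) dx ∧ dz + (z) dy ∧ dz.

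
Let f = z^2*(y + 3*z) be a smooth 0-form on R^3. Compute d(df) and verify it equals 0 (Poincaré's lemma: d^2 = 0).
d(df) = 0

Step 1: df = sum_i (∂f/∂x_i) dx_i = (0) dx + (z^2) dy + (z*(2*y + 9*z)) dz.
Step 2: Apply d again. Using the 1-form formula, the coefficient of dx ∧ dy in d(df) is ∂^2 f/∂x ∂y - ∂^2 f/∂y ∂x = (0) - (0) = 0 (equality of mixed partials for smooth f).
Similarly for dx ∧ dz and dy ∧ dz — all coefficients vanish. So d(df) = 0.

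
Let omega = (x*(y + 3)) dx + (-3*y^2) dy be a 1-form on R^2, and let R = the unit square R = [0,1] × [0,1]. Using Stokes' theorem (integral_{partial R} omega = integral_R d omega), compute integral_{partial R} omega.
integral_(partial R) omega = -1/2

Stokes: integral_partial_R omega = integral_R d omega with d omega = (∂Q/∂x - ∂P/∂y) dx ∧ dy.
  ∂Q/∂x = 0
  ∂P/∂y = x
  integrand = ∂Q/∂x - ∂P/∂y = -x.
Integrating over R: integral_0^1 integral_0^1 (-x) dx dy = -1/2.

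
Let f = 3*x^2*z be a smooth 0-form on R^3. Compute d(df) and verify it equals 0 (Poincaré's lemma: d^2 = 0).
d(df) = 0

Step 1: df = sum_i (∂f/∂x_i) dx_i = (6*x*z) dx + (0) dy + (3*x^2) dz.
Step 2: Apply d again. Using the 1-form formula, the coefficient of dx ∧ dy in d(df) is ∂^2 f/∂x ∂y - ∂^2 f/∂y ∂x = (0) - (0) = 0 (equality of mixed partials for smooth f).
Similarly for dx ∧ dz and dy ∧ dz — all coefficients vanish. So d(df) = 0.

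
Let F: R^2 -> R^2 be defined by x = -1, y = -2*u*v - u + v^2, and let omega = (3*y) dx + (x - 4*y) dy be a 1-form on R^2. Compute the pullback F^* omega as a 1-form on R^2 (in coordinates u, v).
F^* omega = (-16*u*v^2 - 16*u*v - 4*u + 8*v^3 + 4*v^2 + 2*v + 1) du + (-16*u^2*v - 8*u^2 + 24*u*v^2 + 8*u*v + 2*u - 8*v^3 - 2*v) dv

Using F^*(f dg) = (f ∘ F) d(g ∘ F), substitute each coordinate x_i by F_i(u, v) in f_i, and replace dx_i by d F_i = (∂F_i/∂u) du + (∂F_i/∂v) dv.
  For the x component: f_1(F) = -6*u*v - 3*u + 3*v^2; d F_1 = (0) du + (0) dv
  For the y component: f_2(F) = 8*u*v + 4*u - 4*v^2 - 1; d F_2 = (-2*v - 1) du + (-2*u + 2*v) dv
Combining and collecting du, dv coefficients:
  coeff of du: -16*u*v^2 - 16*u*v - 4*u + 8*v^3 + 4*v^2 + 2*v + 1
  coeff of dv: -16*u^2*v - 8*u^2 + 24*u*v^2 + 8*u*v + 2*u - 8*v^3 - 2*v
F^* omega = (-16*u*v^2 - 16*u*v - 4*u + 8*v^3 + 4*v^2 + 2*v + 1) du + (-16*u^2*v - 8*u^2 + 24*u*v^2 + 8*u*v + 2*u - 8*v^3 - 2*v) dv.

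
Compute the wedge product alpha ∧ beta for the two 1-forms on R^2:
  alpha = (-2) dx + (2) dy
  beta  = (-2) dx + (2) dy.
alpha ∧ beta = 0

Distribute the wedge, using dx_i ∧ dx_j = -dx_j ∧ dx_i and dx_i ∧ dx_i = 0. For each pair (i, j) with i < j, the coefficient of dx_i ∧ dx_j in alpha ∧ beta is (alpha_i * beta_j - alpha_j * beta_i). Collecting: alpha ∧ beta = 0.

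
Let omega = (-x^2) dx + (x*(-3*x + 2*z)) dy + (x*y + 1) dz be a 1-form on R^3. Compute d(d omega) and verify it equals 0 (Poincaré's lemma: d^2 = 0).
d(d omega) = 0

Step 1: d omega = sum_{i<j} (∂f_j/∂x_i - ∂f_i/∂x_j) dx_i ∧ dx_j:
  coeff of dx ∧ dy: -6*x + 2*z
  coeff of dx ∧ dz: y
  coeff of dy ∧ dz: -x
Step 2: Apply d again to each 2-form coefficient. The only possible 3-form in R^3 is dx ∧ dy ∧ dz, with coefficient
  ∂(coeff of dy∧dz)/∂x - ∂(coeff of dx∧dz)/∂y + ∂(coeff of dx∧dy)/∂z
  = ∂/∂x (-x) - ∂/∂y (y) + ∂/∂z (-6*x + 2*z).
Each of these terms simplifies to sums of mixed partials that cancel in pairs. The result is 0 (by equality of mixed partials for smooth functions — Schwarz / Clairaut).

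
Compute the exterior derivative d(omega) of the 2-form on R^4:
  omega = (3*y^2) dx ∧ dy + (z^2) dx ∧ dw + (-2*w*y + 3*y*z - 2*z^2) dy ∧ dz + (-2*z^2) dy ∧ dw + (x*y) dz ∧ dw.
d(omega) = (y - 2*z) dx ∧ dz ∧ dw + (x - 2*y + 4*z) dy ∧ dz ∧ dw

For a 2-form omega = sum_{i<j} g_{ij} dx_i ∧ dx_j, the exterior derivative is
  d(omega) = sum_{i<j} d(g_{ij}) ∧ dx_i ∧ dx_j = sum_{i<j, k} (∂g_{ij}/∂x_k) dx_k ∧ dx_i ∧ dx_j.
Expand each term, using dx_k ∧ dx_i ∧ dx_j = sgn(permutation) dx_{(a)} ∧ dx_{(b)} ∧ dx_{(c)} with (a < b < c) sorted:
  d(z^2) includes (∂/∂z)(z^2) dz = (2*z) dz, which multiplied by dx ∧ dw gives (-2*z) dx ∧ dz ∧ dw
  d(-2*w*y + 3*y*z - 2*z^2) includes (∂/∂w)(-2*w*y + 3*y*z - 2*z^2) dw = (-2*y) dw, which multiplied by dy ∧ dz gives (-2*y) dy ∧ dz ∧ dw
  d(-2*z^2) includes (∂/∂z)(-2*z^2) dz = (-4*z) dz, which multiplied by dy ∧ dw gives (4*z) dy ∧ dz ∧ dw
  d(x*y) includes (∂/∂x)(x*y) dx = (y) dx, which multiplied by dz ∧ dw gives (y) dx ∧ dz ∧ dw
  d(x*y) includes (∂/∂y)(x*y) dy = (x) dy, which multiplied by dz ∧ dw gives (x) dy ∧ dz ∧ dw
Collecting like 3-forms: d(omega) = (y - 2*z) dx ∧ dz ∧ dw + (x - 2*y + 4*z) dy ∧ dz ∧ dw.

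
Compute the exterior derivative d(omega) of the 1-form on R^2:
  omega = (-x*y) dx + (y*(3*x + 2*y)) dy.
d(omega) = (x + 3*y) dx ∧ dy

For a 1-form omega = sum_i f_i dx_i, the exterior derivative is
  d(omega) = sum_{i < j} (∂f_j/∂x_i - ∂f_i/∂x_j) dx_i ∧ dx_j.
  coefficient of dx ∧ dy: ∂f_2/∂x - ∂f_1/∂y = ∂(y*(3*x + 2*y))/∂x - ∂(-x*y)/∂y = x + 3*y
Assembling: d(omega) = (x + 3*y) dx ∧ dy.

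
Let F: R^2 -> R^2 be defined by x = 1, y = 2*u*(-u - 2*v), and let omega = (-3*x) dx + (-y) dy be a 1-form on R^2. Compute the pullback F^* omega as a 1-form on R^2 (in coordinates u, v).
F^* omega = (8*u*(-u^2 - 3*u*v - 2*v^2)) du + (8*u^2*(-u - 2*v)) dv

Using F^*(f dg) = (f ∘ F) d(g ∘ F), substitute each coordinate x_i by F_i(u, v) in f_i, and replace dx_i by d F_i = (∂F_i/∂u) du + (∂F_i/∂v) dv.
  For the x component: f_1(F) = -3; d F_1 = (0) du + (0) dv
  For the y component: f_2(F) = 2*u*(u + 2*v); d F_2 = (-4*u - 4*v) du + (-4*u) dv
Combining and collecting du, dv coefficients:
  coeff of du: 8*u*(-u^2 - 3*u*v - 2*v^2)
  coeff of dv: 8*u^2*(-u - 2*v)
F^* omega = (8*u*(-u^2 - 3*u*v - 2*v^2)) du + (8*u^2*(-u - 2*v)) dv.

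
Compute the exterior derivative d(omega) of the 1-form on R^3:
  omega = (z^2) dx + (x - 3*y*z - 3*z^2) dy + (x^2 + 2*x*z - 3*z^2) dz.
d(omega) = (1) dx ∧ dy + (2*x) dx ∧ dz + (3*y + 6*z) dy ∧ dz

For a 1-form omega = sum_i f_i dx_i, the exterior derivative is
  d(omega) = sum_{i < j} (∂f_j/∂x_i - ∂f_i/∂x_j) dx_i ∧ dx_j.
  coefficient of dx ∧ dy: ∂f_2/∂x - ∂f_1/∂y = ∂(x - 3*y*z - 3*z^2)/∂x - ∂(z^2)/∂y = 1
  coefficient of dx ∧ dz: ∂f_3/∂x - ∂f_1/∂z = ∂(x^2 + 2*x*z - 3*z^2)/∂x - ∂(z^2)/∂z = 2*x
  coefficient of dy ∧ dz: ∂f_3/∂y - ∂f_2/∂z = ∂(x^2 + 2*x*z - 3*z^2)/∂y - ∂(x - 3*y*z - 3*z^2)/∂z = 3*y + 6*z
Assembling: d(omega) = (1) dx ∧ dy + (2*x) dx ∧ dz + (3*y + 6*z) dy ∧ dz.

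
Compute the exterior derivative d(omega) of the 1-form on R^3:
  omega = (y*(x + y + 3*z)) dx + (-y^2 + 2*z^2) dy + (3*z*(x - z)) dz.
d(omega) = (-x - 2*y - 3*z) dx ∧ dy + (-3*y + 3*z) dx ∧ dz + (-4*z) dy ∧ dz

For a 1-form omega = sum_i f_i dx_i, the exterior derivative is
  d(omega) = sum_{i < j} (∂f_j/∂x_i - ∂f_i/∂x_j) dx_i ∧ dx_j.
  coefficient of dx ∧ dy: ∂f_2/∂x - ∂f_1/∂y = ∂(-y^2 + 2*z^2)/∂x - ∂(y*(x + y + 3*z))/∂y = -x - 2*y - 3*z
  coefficient of dx ∧ dz: ∂f_3/∂x - ∂f_1/∂z = ∂(3*z*(x - z))/∂x - ∂(y*(x + y + 3*z))/∂z = -3*y + 3*z
  coefficient of dy ∧ dz: ∂f_3/∂y - ∂f_2/∂z = ∂(3*z*(x - z))/∂y - ∂(-y^2 + 2*z^2)/∂z = -4*z
Assembling: d(omega) = (-x - 2*y - 3*z) dx ∧ dy + (-3*y + 3*z) dx ∧ dz + (-4*z) dy ∧ dz.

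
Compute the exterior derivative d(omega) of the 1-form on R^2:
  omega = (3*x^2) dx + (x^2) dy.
d(omega) = (2*x) dx ∧ dy

For a 1-form omega = sum_i f_i dx_i, the exterior derivative is
  d(omega) = sum_{i < j} (∂f_j/∂x_i - ∂f_i/∂x_j) dx_i ∧ dx_j.
  coefficient of dx ∧ dy: ∂f_2/∂x - ∂f_1/∂y = ∂(x^2)/∂x - ∂(3*x^2)/∂y = 2*x
Assembling: d(omega) = (2*x) dx ∧ dy.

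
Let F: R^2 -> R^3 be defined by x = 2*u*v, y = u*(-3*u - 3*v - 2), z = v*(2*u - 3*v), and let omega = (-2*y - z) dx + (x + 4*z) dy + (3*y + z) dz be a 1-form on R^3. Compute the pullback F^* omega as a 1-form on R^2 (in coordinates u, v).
F^* omega = (6*v*(-11*u^2 + 6*u*v - 4*u + 6*v^2 + 4*v)) du + (-6*u^3 + 18*u^2*v - 4*u^2 + 78*u*v^2 + 36*u*v + 18*v^3) dv

Using F^*(f dg) = (f ∘ F) d(g ∘ F), substitute each coordinate x_i by F_i(u, v) in f_i, and replace dx_i by d F_i = (∂F_i/∂u) du + (∂F_i/∂v) dv.
  For the x component: f_1(F) = 6*u^2 + 4*u*v + 4*u + 3*v^2; d F_1 = (2*v) du + (2*u) dv
  For the y component: f_2(F) = 2*v*(5*u - 6*v); d F_2 = (-6*u - 3*v - 2) du + (-3*u) dv
  For the z component: f_3(F) = -9*u^2 - 7*u*v - 6*u - 3*v^2; d F_3 = (2*v) du + (2*u - 6*v) dv
Combining and collecting du, dv coefficients:
  coeff of du: 6*v*(-11*u^2 + 6*u*v - 4*u + 6*v^2 + 4*v)
  coeff of dv: -6*u^3 + 18*u^2*v - 4*u^2 + 78*u*v^2 + 36*u*v + 18*v^3
F^* omega = (6*v*(-11*u^2 + 6*u*v - 4*u + 6*v^2 + 4*v)) du + (-6*u^3 + 18*u^2*v - 4*u^2 + 78*u*v^2 + 36*u*v + 18*v^3) dv.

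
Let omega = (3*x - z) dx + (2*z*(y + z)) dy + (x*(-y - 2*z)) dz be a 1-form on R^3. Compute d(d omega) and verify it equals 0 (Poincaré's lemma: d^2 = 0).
d(d omega) = 0

Step 1: d omega = sum_{i<j} (∂f_j/∂x_i - ∂f_i/∂x_j) dx_i ∧ dx_j:
  coeff of dx ∧ dy: 0
  coeff of dx ∧ dz: -y - 2*z + 1
  coeff of dy ∧ dz: -x - 2*y - 4*z
Step 2: Apply d again to each 2-form coefficient. The only possible 3-form in R^3 is dx ∧ dy ∧ dz, with coefficient
  ∂(coeff of dy∧dz)/∂x - ∂(coeff of dx∧dz)/∂y + ∂(coeff of dx∧dy)/∂z
  = ∂/∂x (-x - 2*y - 4*z) - ∂/∂y (-y - 2*z + 1) + ∂/∂z (0).
Each of these terms simplifies to sums of mixed partials that cancel in pairs. The result is 0 (by equality of mixed partials for smooth functions — Schwarz / Clairaut).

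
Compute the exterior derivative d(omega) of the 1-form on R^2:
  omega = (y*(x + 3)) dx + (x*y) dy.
d(omega) = (-x + y - 3) dx ∧ dy

For a 1-form omega = sum_i f_i dx_i, the exterior derivative is
  d(omega) = sum_{i < j} (∂f_j/∂x_i - ∂f_i/∂x_j) dx_i ∧ dx_j.
  coefficient of dx ∧ dy: ∂f_2/∂x - ∂f_1/∂y = ∂(x*y)/∂x - ∂(y*(x + 3))/∂y = -x + y - 3
Assembling: d(omega) = (-x + y - 3) dx ∧ dy.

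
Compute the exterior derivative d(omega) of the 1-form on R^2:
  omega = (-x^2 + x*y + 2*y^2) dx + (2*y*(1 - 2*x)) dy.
d(omega) = (-x - 8*y) dx ∧ dy

For a 1-form omega = sum_i f_i dx_i, the exterior derivative is
  d(omega) = sum_{i < j} (∂f_j/∂x_i - ∂f_i/∂x_j) dx_i ∧ dx_j.
  coefficient of dx ∧ dy: ∂f_2/∂x - ∂f_1/∂y = ∂(2*y*(1 - 2*x))/∂x - ∂(-x^2 + x*y + 2*y^2)/∂y = -x - 8*y
Assembling: d(omega) = (-x - 8*y) dx ∧ dy.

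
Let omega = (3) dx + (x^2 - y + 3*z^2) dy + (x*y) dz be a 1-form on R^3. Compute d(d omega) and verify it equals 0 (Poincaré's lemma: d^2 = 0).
d(d omega) = 0

Step 1: d omega = sum_{i<j} (∂f_j/∂x_i - ∂f_i/∂x_j) dx_i ∧ dx_j:
  coeff of dx ∧ dy: 2*x
  coeff of dx ∧ dz: y
  coeff of dy ∧ dz: x - 6*z
Step 2: Apply d again to each 2-form coefficient. The only possible 3-form in R^3 is dx ∧ dy ∧ dz, with coefficient
  ∂(coeff of dy∧dz)/∂x - ∂(coeff of dx∧dz)/∂y + ∂(coeff of dx∧dy)/∂z
  = ∂/∂x (x - 6*z) - ∂/∂y (y) + ∂/∂z (2*x).
Each of these terms simplifies to sums of mixed partials that cancel in pairs. The result is 0 (by equality of mixed partials for smooth functions — Schwarz / Clairaut).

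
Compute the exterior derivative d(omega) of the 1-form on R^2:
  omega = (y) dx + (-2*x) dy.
d(omega) = (-3) dx ∧ dy

For a 1-form omega = sum_i f_i dx_i, the exterior derivative is
  d(omega) = sum_{i < j} (∂f_j/∂x_i - ∂f_i/∂x_j) dx_i ∧ dx_j.
  coefficient of dx ∧ dy: ∂f_2/∂x - ∂f_1/∂y = ∂(-2*x)/∂x - ∂(y)/∂y = -3
Assembling: d(omega) = (-3) dx ∧ dy.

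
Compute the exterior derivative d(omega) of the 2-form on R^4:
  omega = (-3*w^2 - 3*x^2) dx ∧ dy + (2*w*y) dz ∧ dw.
d(omega) = (-6*w) dx ∧ dy ∧ dw + (2*w) dy ∧ dz ∧ dw

For a 2-form omega = sum_{i<j} g_{ij} dx_i ∧ dx_j, the exterior derivative is
  d(omega) = sum_{i<j} d(g_{ij}) ∧ dx_i ∧ dx_j = sum_{i<j, k} (∂g_{ij}/∂x_k) dx_k ∧ dx_i ∧ dx_j.
Expand each term, using dx_k ∧ dx_i ∧ dx_j = sgn(permutation) dx_{(a)} ∧ dx_{(b)} ∧ dx_{(c)} with (a < b < c) sorted:
  d(-3*w^2 - 3*x^2) includes (∂/∂w)(-3*w^2 - 3*x^2) dw = (-6*w) dw, which multiplied by dx ∧ dy gives (-6*w) dx ∧ dy ∧ dw
  d(2*w*y) includes (∂/∂y)(2*w*y) dy = (2*w) dy, which multiplied by dz ∧ dw gives (2*w) dy ∧ dz ∧ dw
Collecting like 3-forms: d(omega) = (-6*w) dx ∧ dy ∧ dw + (2*w) dy ∧ dz ∧ dw.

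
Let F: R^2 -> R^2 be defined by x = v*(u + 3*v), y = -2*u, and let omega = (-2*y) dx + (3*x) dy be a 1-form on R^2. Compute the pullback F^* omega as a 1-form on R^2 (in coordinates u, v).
F^* omega = (2*v*(-u - 9*v)) du + (4*u*(u + 6*v)) dv

Using F^*(f dg) = (f ∘ F) d(g ∘ F), substitute each coordinate x_i by F_i(u, v) in f_i, and replace dx_i by d F_i = (∂F_i/∂u) du + (∂F_i/∂v) dv.
  For the x component: f_1(F) = 4*u; d F_1 = (v) du + (u + 6*v) dv
  For the y component: f_2(F) = 3*v*(u + 3*v); d F_2 = (-2) du + (0) dv
Combining and collecting du, dv coefficients:
  coeff of du: 2*v*(-u - 9*v)
  coeff of dv: 4*u*(u + 6*v)
F^* omega = (2*v*(-u - 9*v)) du + (4*u*(u + 6*v)) dv.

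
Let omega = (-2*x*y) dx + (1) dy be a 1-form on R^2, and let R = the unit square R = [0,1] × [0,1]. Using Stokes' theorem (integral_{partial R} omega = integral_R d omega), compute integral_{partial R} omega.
integral_(partial R) omega = 1

Stokes: integral_partial_R omega = integral_R d omega with d omega = (∂Q/∂x - ∂P/∂y) dx ∧ dy.
  ∂Q/∂x = 0
  ∂P/∂y = -2*x
  integrand = ∂Q/∂x - ∂P/∂y = 2*x.
Integrating over R: integral_0^1 integral_0^1 (2*x) dx dy = 1.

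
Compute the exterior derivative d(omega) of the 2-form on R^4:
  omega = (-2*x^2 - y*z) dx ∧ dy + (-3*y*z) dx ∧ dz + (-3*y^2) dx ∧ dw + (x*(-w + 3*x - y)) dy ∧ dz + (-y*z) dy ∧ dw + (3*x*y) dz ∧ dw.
d(omega) = (-w + 6*x - 2*y + 3*z) dx ∧ dy ∧ dz + (6*y) dx ∧ dy ∧ dw + (2*x + y) dy ∧ dz ∧ dw + (3*y) dx ∧ dz ∧ dw

For a 2-form omega = sum_{i<j} g_{ij} dx_i ∧ dx_j, the exterior derivative is
  d(omega) = sum_{i<j} d(g_{ij}) ∧ dx_i ∧ dx_j = sum_{i<j, k} (∂g_{ij}/∂x_k) dx_k ∧ dx_i ∧ dx_j.
Expand each term, using dx_k ∧ dx_i ∧ dx_j = sgn(permutation) dx_{(a)} ∧ dx_{(b)} ∧ dx_{(c)} with (a < b < c) sorted:
  d(-2*x^2 - y*z) includes (∂/∂z)(-2*x^2 - y*z) dz = (-y) dz, which multiplied by dx ∧ dy gives (-y) dx ∧ dy ∧ dz
  d(-3*y*z) includes (∂/∂y)(-3*y*z) dy = (-3*z) dy, which multiplied by dx ∧ dz gives (3*z) dx ∧ dy ∧ dz
  d(-3*y^2) includes (∂/∂y)(-3*y^2) dy = (-6*y) dy, which multiplied by dx ∧ dw gives (6*y) dx ∧ dy ∧ dw
  d(x*(-w + 3*x - y)) includes (∂/∂x)(x*(-w + 3*x - y)) dx = (-w + 6*x - y) dx, which multiplied by dy ∧ dz gives (-w + 6*x - y) dx ∧ dy ∧ dz
  d(x*(-w + 3*x - y)) includes (∂/∂w)(x*(-w + 3*x - y)) dw = (-x) dw, which multiplied by dy ∧ dz gives (-x) dy ∧ dz ∧ dw
  d(-y*z) includes (∂/∂z)(-y*z) dz = (-y) dz, which multiplied by dy ∧ dw gives (y) dy ∧ dz ∧ dw
  d(3*x*y) includes (∂/∂x)(3*x*y) dx = (3*y) dx, which multiplied by dz ∧ dw gives (3*y) dx ∧ dz ∧ dw
  d(3*x*y) includes (∂/∂y)(3*x*y) dy = (3*x) dy, which multiplied by dz ∧ dw gives (3*x) dy ∧ dz ∧ dw
Collecting like 3-forms: d(omega) = (-w + 6*x - 2*y + 3*z) dx ∧ dy ∧ dz + (6*y) dx ∧ dy ∧ dw + (2*x + y) dy ∧ dz ∧ dw + (3*y) dx ∧ dz ∧ dw.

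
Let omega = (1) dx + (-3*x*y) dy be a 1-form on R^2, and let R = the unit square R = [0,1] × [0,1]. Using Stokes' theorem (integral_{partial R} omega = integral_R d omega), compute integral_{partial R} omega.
integral_(partial R) omega = -3/2

Stokes: integral_partial_R omega = integral_R d omega with d omega = (∂Q/∂x - ∂P/∂y) dx ∧ dy.
  ∂Q/∂x = -3*y
  ∂P/∂y = 0
  integrand = ∂Q/∂x - ∂P/∂y = -3*y.
Integrating over R: integral_0^1 integral_0^1 (-3*y) dx dy = -3/2.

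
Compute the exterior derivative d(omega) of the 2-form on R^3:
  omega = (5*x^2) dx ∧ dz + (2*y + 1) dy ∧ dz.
d(omega) = 0

For a 2-form omega = sum_{i<j} g_{ij} dx_i ∧ dx_j, the exterior derivative is
  d(omega) = sum_{i<j} d(g_{ij}) ∧ dx_i ∧ dx_j = sum_{i<j, k} (∂g_{ij}/∂x_k) dx_k ∧ dx_i ∧ dx_j.
Expand each term, using dx_k ∧ dx_i ∧ dx_j = sgn(permutation) dx_{(a)} ∧ dx_{(b)} ∧ dx_{(c)} with (a < b < c) sorted:

Collecting like 3-forms: d(omega) = 0.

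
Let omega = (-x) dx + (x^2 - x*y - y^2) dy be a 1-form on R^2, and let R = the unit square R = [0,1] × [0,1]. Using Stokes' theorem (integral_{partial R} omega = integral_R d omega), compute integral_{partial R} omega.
integral_(partial R) omega = 1/2

Stokes: integral_partial_R omega = integral_R d omega with d omega = (∂Q/∂x - ∂P/∂y) dx ∧ dy.
  ∂Q/∂x = 2*x - y
  ∂P/∂y = 0
  integrand = ∂Q/∂x - ∂P/∂y = 2*x - y.
Integrating over R: integral_0^1 integral_0^1 (2*x - y) dx dy = 1/2.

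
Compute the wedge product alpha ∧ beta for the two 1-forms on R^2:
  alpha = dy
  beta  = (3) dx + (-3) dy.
alpha ∧ beta = (-3) dx ∧ dy

Distribute the wedge, using dx_i ∧ dx_j = -dx_j ∧ dx_i and dx_i ∧ dx_i = 0. For each pair (i, j) with i < j, the coefficient of dx_i ∧ dx_j in alpha ∧ beta is (alpha_i * beta_j - alpha_j * beta_i). Collecting: alpha ∧ beta = (-3) dx ∧ dy.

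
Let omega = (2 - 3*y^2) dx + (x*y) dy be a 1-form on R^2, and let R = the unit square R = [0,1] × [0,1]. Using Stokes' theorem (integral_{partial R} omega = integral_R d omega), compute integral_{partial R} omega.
integral_(partial R) omega = 7/2

Stokes: integral_partial_R omega = integral_R d omega with d omega = (∂Q/∂x - ∂P/∂y) dx ∧ dy.
  ∂Q/∂x = y
  ∂P/∂y = -6*y
  integrand = ∂Q/∂x - ∂P/∂y = 7*y.
Integrating over R: integral_0^1 integral_0^1 (7*y) dx dy = 7/2.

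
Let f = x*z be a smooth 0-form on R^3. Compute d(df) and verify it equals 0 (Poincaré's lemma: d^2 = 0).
d(df) = 0

Step 1: df = sum_i (∂f/∂x_i) dx_i = (z) dx + (0) dy + (x) dz.
Step 2: Apply d again. Using the 1-form formula, the coefficient of dx ∧ dy in d(df) is ∂^2 f/∂x ∂y - ∂^2 f/∂y ∂x = (0) - (0) = 0 (equality of mixed partials for smooth f).
Similarly for dx ∧ dz and dy ∧ dz — all coefficients vanish. So d(df) = 0.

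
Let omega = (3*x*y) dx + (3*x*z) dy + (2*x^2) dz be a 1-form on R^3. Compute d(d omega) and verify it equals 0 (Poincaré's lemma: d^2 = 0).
d(d omega) = 0

Step 1: d omega = sum_{i<j} (∂f_j/∂x_i - ∂f_i/∂x_j) dx_i ∧ dx_j:
  coeff of dx ∧ dy: -3*x + 3*z
  coeff of dx ∧ dz: 4*x
  coeff of dy ∧ dz: -3*x
Step 2: Apply d again to each 2-form coefficient. The only possible 3-form in R^3 is dx ∧ dy ∧ dz, with coefficient
  ∂(coeff of dy∧dz)/∂x - ∂(coeff of dx∧dz)/∂y + ∂(coeff of dx∧dy)/∂z
  = ∂/∂x (-3*x) - ∂/∂y (4*x) + ∂/∂z (-3*x + 3*z).
Each of these terms simplifies to sums of mixed partials that cancel in pairs. The result is 0 (by equality of mixed partials for smooth functions — Schwarz / Clairaut).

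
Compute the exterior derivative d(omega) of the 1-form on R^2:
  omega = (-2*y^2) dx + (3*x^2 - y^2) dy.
d(omega) = (6*x + 4*y) dx ∧ dy

For a 1-form omega = sum_i f_i dx_i, the exterior derivative is
  d(omega) = sum_{i < j} (∂f_j/∂x_i - ∂f_i/∂x_j) dx_i ∧ dx_j.
  coefficient of dx ∧ dy: ∂f_2/∂x - ∂f_1/∂y = ∂(3*x^2 - y^2)/∂x - ∂(-2*y^2)/∂y = 6*x + 4*y
Assembling: d(omega) = (6*x + 4*y) dx ∧ dy.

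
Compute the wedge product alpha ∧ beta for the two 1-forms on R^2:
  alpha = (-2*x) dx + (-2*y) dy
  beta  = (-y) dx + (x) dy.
alpha ∧ beta = (-2*x^2 - 2*y^2) dx ∧ dy

Distribute the wedge, using dx_i ∧ dx_j = -dx_j ∧ dx_i and dx_i ∧ dx_i = 0. For each pair (i, j) with i < j, the coefficient of dx_i ∧ dx_j in alpha ∧ beta is (alpha_i * beta_j - alpha_j * beta_i). Collecting: alpha ∧ beta = (-2*x^2 - 2*y^2) dx ∧ dy.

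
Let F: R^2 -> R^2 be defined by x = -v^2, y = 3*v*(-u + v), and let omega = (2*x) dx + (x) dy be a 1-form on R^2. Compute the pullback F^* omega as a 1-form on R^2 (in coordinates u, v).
F^* omega = (3*v^3) du + (v^2*(3*u - 2*v)) dv

Using F^*(f dg) = (f ∘ F) d(g ∘ F), substitute each coordinate x_i by F_i(u, v) in f_i, and replace dx_i by d F_i = (∂F_i/∂u) du + (∂F_i/∂v) dv.
  For the x component: f_1(F) = -2*v^2; d F_1 = (0) du + (-2*v) dv
  For the y component: f_2(F) = -v^2; d F_2 = (-3*v) du + (-3*u + 6*v) dv
Combining and collecting du, dv coefficients:
  coeff of du: 3*v^3
  coeff of dv: v^2*(3*u - 2*v)
F^* omega = (3*v^3) du + (v^2*(3*u - 2*v)) dv.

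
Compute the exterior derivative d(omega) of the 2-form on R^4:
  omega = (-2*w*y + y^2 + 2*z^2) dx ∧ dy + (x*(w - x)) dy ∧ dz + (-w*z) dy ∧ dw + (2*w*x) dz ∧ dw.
d(omega) = (w - 2*x + 4*z) dx ∧ dy ∧ dz + (-2*y) dx ∧ dy ∧ dw + (w + x) dy ∧ dz ∧ dw + (2*w) dx ∧ dz ∧ dw

For a 2-form omega = sum_{i<j} g_{ij} dx_i ∧ dx_j, the exterior derivative is
  d(omega) = sum_{i<j} d(g_{ij}) ∧ dx_i ∧ dx_j = sum_{i<j, k} (∂g_{ij}/∂x_k) dx_k ∧ dx_i ∧ dx_j.
Expand each term, using dx_k ∧ dx_i ∧ dx_j = sgn(permutation) dx_{(a)} ∧ dx_{(b)} ∧ dx_{(c)} with (a < b < c) sorted:
  d(-2*w*y + y^2 + 2*z^2) includes (∂/∂z)(-2*w*y + y^2 + 2*z^2) dz = (4*z) dz, which multiplied by dx ∧ dy gives (4*z) dx ∧ dy ∧ dz
  d(-2*w*y + y^2 + 2*z^2) includes (∂/∂w)(-2*w*y + y^2 + 2*z^2) dw = (-2*y) dw, which multiplied by dx ∧ dy gives (-2*y) dx ∧ dy ∧ dw
  d(x*(w - x)) includes (∂/∂x)(x*(w - x)) dx = (w - 2*x) dx, which multiplied by dy ∧ dz gives (w - 2*x) dx ∧ dy ∧ dz
  d(x*(w - x)) includes (∂/∂w)(x*(w - x)) dw = (x) dw, which multiplied by dy ∧ dz gives (x) dy ∧ dz ∧ dw
  d(-w*z) includes (∂/∂z)(-w*z) dz = (-w) dz, which multiplied by dy ∧ dw gives (w) dy ∧ dz ∧ dw
  d(2*w*x) includes (∂/∂x)(2*w*x) dx = (2*w) dx, which multiplied by dz ∧ dw gives (2*w) dx ∧ dz ∧ dw
Collecting like 3-forms: d(omega) = (w - 2*x + 4*z) dx ∧ dy ∧ dz + (-2*y) dx ∧ dy ∧ dw + (w + x) dy ∧ dz ∧ dw + (2*w) dx ∧ dz ∧ dw.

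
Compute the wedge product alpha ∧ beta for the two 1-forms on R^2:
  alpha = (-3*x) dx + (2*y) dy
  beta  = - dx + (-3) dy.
alpha ∧ beta = (9*x + 2*y) dx ∧ dy

Distribute the wedge, using dx_i ∧ dx_j = -dx_j ∧ dx_i and dx_i ∧ dx_i = 0. For each pair (i, j) with i < j, the coefficient of dx_i ∧ dx_j in alpha ∧ beta is (alpha_i * beta_j - alpha_j * beta_i). Collecting: alpha ∧ beta = (9*x + 2*y) dx ∧ dy.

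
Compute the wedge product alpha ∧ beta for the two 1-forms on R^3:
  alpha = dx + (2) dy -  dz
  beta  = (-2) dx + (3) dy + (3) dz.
alpha ∧ beta = (7) dx ∧ dy + (1) dx ∧ dz + (9) dy ∧ dz

Distribute the wedge, using dx_i ∧ dx_j = -dx_j ∧ dx_i and dx_i ∧ dx_i = 0. For each pair (i, j) with i < j, the coefficient of dx_i ∧ dx_j in alpha ∧ beta is (alpha_i * beta_j - alpha_j * beta_i). Collecting: alpha ∧ beta = (7) dx ∧ dy + (1) dx ∧ dz + (9) dy ∧ dz.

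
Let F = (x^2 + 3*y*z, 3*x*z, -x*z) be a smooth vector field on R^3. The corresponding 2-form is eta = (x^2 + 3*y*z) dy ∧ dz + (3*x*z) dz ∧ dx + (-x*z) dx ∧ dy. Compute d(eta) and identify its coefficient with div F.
d(eta) = (x) dx ∧ dy ∧ dz; div F = x

For a 2-form in R^3 of the form above, applying d gives a 3-form with coefficient ∂P/∂x + ∂Q/∂y + ∂R/∂z:
  ∂P/∂x = 2*x
  ∂Q/∂y = 0
  ∂R/∂z = -x
Sum = x, which is exactly div F.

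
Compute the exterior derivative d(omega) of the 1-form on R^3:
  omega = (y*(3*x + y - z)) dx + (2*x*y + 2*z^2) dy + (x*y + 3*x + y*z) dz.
d(omega) = (-3*x + z) dx ∧ dy + (2*y + 3) dx ∧ dz + (x - 3*z) dy ∧ dz

For a 1-form omega = sum_i f_i dx_i, the exterior derivative is
  d(omega) = sum_{i < j} (∂f_j/∂x_i - ∂f_i/∂x_j) dx_i ∧ dx_j.
  coefficient of dx ∧ dy: ∂f_2/∂x - ∂f_1/∂y = ∂(2*x*y + 2*z^2)/∂x - ∂(y*(3*x + y - z))/∂y = -3*x + z
  coefficient of dx ∧ dz: ∂f_3/∂x - ∂f_1/∂z = ∂(x*y + 3*x + y*z)/∂x - ∂(y*(3*x + y - z))/∂z = 2*y + 3
  coefficient of dy ∧ dz: ∂f_3/∂y - ∂f_2/∂z = ∂(x*y + 3*x + y*z)/∂y - ∂(2*x*y + 2*z^2)/∂z = x - 3*z
Assembling: d(omega) = (-3*x + z) dx ∧ dy + (2*y + 3) dx ∧ dz + (x - 3*z) dy ∧ dz.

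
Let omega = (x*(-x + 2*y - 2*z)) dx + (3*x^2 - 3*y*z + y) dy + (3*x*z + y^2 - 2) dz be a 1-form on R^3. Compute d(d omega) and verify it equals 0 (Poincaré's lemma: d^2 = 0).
d(d omega) = 0

Step 1: d omega = sum_{i<j} (∂f_j/∂x_i - ∂f_i/∂x_j) dx_i ∧ dx_j:
  coeff of dx ∧ dy: 4*x
  coeff of dx ∧ dz: 2*x + 3*z
  coeff of dy ∧ dz: 5*y
Step 2: Apply d again to each 2-form coefficient. The only possible 3-form in R^3 is dx ∧ dy ∧ dz, with coefficient
  ∂(coeff of dy∧dz)/∂x - ∂(coeff of dx∧dz)/∂y + ∂(coeff of dx∧dy)/∂z
  = ∂/∂x (5*y) - ∂/∂y (2*x + 3*z) + ∂/∂z (4*x).
Each of these terms simplifies to sums of mixed partials that cancel in pairs. The result is 0 (by equality of mixed partials for smooth functions — Schwarz / Clairaut).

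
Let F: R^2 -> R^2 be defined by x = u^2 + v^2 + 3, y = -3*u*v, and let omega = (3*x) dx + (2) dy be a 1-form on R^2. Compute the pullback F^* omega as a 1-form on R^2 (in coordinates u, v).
F^* omega = (6*u^3 + 6*u*v^2 + 18*u - 6*v) du + (6*u^2*v - 6*u + 6*v^3 + 18*v) dv

Using F^*(f dg) = (f ∘ F) d(g ∘ F), substitute each coordinate x_i by F_i(u, v) in f_i, and replace dx_i by d F_i = (∂F_i/∂u) du + (∂F_i/∂v) dv.
  For the x component: f_1(F) = 3*u^2 + 3*v^2 + 9; d F_1 = (2*u) du + (2*v) dv
  For the y component: f_2(F) = 2; d F_2 = (-3*v) du + (-3*u) dv
Combining and collecting du, dv coefficients:
  coeff of du: 6*u^3 + 6*u*v^2 + 18*u - 6*v
  coeff of dv: 6*u^2*v - 6*u + 6*v^3 + 18*v
F^* omega = (6*u^3 + 6*u*v^2 + 18*u - 6*v) du + (6*u^2*v - 6*u + 6*v^3 + 18*v) dv.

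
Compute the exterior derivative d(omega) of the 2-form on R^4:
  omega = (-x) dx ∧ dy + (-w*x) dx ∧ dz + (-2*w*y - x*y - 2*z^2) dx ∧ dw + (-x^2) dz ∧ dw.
d(omega) = (-3*x + 4*z) dx ∧ dz ∧ dw + (2*w + x) dx ∧ dy ∧ dw

For a 2-form omega = sum_{i<j} g_{ij} dx_i ∧ dx_j, the exterior derivative is
  d(omega) = sum_{i<j} d(g_{ij}) ∧ dx_i ∧ dx_j = sum_{i<j, k} (∂g_{ij}/∂x_k) dx_k ∧ dx_i ∧ dx_j.
Expand each term, using dx_k ∧ dx_i ∧ dx_j = sgn(permutation) dx_{(a)} ∧ dx_{(b)} ∧ dx_{(c)} with (a < b < c) sorted:
  d(-w*x) includes (∂/∂w)(-w*x) dw = (-x) dw, which multiplied by dx ∧ dz gives (-x) dx ∧ dz ∧ dw
  d(-2*w*y - x*y - 2*z^2) includes (∂/∂y)(-2*w*y - x*y - 2*z^2) dy = (-2*w - x) dy, which multiplied by dx ∧ dw gives (2*w + x) dx ∧ dy ∧ dw
  d(-2*w*y - x*y - 2*z^2) includes (∂/∂z)(-2*w*y - x*y - 2*z^2) dz = (-4*z) dz, which multiplied by dx ∧ dw gives (4*z) dx ∧ dz ∧ dw
  d(-x^2) includes (∂/∂x)(-x^2) dx = (-2*x) dx, which multiplied by dz ∧ dw gives (-2*x) dx ∧ dz ∧ dw
Collecting like 3-forms: d(omega) = (-3*x + 4*z) dx ∧ dz ∧ dw + (2*w + x) dx ∧ dy ∧ dw.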